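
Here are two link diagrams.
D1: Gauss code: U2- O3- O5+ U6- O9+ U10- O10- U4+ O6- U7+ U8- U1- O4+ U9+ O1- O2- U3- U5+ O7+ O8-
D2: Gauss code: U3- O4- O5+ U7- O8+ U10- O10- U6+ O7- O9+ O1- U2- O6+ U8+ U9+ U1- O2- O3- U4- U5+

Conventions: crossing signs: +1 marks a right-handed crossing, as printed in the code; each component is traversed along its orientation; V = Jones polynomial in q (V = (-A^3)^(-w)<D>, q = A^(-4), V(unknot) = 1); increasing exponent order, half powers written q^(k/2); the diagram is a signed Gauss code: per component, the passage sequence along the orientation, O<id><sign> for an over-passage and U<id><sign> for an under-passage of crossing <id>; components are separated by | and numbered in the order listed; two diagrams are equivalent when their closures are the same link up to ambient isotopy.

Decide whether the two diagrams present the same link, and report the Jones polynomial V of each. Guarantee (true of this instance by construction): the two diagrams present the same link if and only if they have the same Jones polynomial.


equivalent: yes
V(D1) = q^-2 - q^-1 + 1 - q + q^2  (w -2, c 10, <D> = A^-14 - A^-10 + A^-6 - A^-2 + A^2)
D2 (bracket A^-14 - A^-10 + A^-6 - A^-2 + A^2; 10 crossings at w = -2): V = q^-2 - q^-1 + 1 - q + q^2
why: Reidemeister moves carry D1 (10 crossings) to D2 (10)


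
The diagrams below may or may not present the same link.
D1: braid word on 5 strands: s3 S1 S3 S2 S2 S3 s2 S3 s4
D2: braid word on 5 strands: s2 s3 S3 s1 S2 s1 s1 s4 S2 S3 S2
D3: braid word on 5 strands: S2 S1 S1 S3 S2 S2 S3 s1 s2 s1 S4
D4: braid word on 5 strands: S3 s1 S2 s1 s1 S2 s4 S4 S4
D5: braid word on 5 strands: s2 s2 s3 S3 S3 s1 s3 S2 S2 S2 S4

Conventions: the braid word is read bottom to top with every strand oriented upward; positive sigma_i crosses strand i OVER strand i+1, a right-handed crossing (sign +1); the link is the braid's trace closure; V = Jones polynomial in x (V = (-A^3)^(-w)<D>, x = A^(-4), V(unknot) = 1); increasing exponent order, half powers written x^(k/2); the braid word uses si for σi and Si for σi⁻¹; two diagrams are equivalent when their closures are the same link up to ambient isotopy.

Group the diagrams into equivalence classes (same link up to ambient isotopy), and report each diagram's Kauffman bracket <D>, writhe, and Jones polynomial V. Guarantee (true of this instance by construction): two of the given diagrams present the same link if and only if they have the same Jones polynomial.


grouping into links: {D1, D3} | {D2, D4} | {D5}
V(D1) = -x^(-9/2) - x^(-5/2) + x^(-3/2) - x^(-1/2)  (w -3, c 9, <D> = A^-7 - A^-3 + A + A^9)
D2 (bracket -A^-11 + 2A^-7 - A^-3 + 2A - A^5 + A^9; 11 crossings at w = +1): V = -x^(-3/2) + x^(-1/2) - 2x^(1/2) + x^(3/2) - 2x^(5/2) + x^(7/2)
V(D3) = -x^(-9/2) - x^(-5/2) + x^(-3/2) - x^(-1/2)  (w -5, c 11, <D> = A^-13 - A^-9 + A^-5 + A^3)
D4 (bracket -A^-17 + 2A^-13 - A^-9 + 2A^-5 - A^-1 + A^3; 9 crossings at w = -1): V = -x^(-3/2) + x^(-1/2) - 2x^(1/2) + x^(3/2) - 2x^(5/2) + x^(7/2)
V(D5) = -x^(-1/2) - x^(1/2)  [11 crossings, <D> = A^-5 + A^-1, w = -1]
key observation: 3 values of V(x) split the 5 diagrams


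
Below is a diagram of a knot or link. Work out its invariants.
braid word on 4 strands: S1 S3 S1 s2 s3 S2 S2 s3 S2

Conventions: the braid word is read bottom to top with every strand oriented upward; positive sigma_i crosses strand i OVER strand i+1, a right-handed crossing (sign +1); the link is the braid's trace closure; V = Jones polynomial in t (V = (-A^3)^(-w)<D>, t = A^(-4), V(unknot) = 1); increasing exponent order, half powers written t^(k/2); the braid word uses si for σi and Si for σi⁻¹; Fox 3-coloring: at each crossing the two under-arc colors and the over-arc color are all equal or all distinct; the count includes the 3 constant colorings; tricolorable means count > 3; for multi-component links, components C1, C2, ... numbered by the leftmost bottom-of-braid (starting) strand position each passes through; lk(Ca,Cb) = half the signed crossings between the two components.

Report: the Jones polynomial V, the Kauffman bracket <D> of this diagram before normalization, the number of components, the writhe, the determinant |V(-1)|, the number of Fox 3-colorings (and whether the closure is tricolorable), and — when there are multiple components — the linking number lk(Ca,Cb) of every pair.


V = -t^-6 + t^-5 - 2t^-4 + 3t^-3 - t^-2 + 3t^-1 + t
<D> = -A^-13 - 3A^-5 + A^-1 - 3A^3 + 2A^7 - A^11 + A^15 (w = -3)
3 components over 9 crossings, w = -3
lk(C1,C2): -1
lk(C1,C3) = 0
linking number lk(C2,C3) = +1
9 Fox colorings among 3^9, |V(-1)| = 12: tricolorable
why: w = -3 shifts under R1 moves; the (-A^3)^(3) factor cancels that in V


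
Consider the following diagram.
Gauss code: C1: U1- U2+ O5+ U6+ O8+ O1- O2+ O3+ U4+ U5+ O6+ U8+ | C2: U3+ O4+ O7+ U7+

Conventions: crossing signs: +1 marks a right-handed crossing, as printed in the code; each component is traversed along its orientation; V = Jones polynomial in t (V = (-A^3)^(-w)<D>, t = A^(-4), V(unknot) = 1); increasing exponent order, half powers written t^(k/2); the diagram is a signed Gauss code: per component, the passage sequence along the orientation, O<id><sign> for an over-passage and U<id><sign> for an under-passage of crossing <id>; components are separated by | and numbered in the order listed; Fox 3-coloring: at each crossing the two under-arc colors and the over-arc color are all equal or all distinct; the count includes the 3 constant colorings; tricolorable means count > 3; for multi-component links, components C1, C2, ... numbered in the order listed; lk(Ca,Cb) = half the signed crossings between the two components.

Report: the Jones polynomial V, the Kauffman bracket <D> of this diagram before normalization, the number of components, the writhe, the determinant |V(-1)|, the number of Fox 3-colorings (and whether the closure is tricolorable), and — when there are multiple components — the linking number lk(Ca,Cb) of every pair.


V = -t^(3/2) - 2t^(7/2) + t^(9/2) - t^(11/2) + t^(13/2)
<D> = A^-8 - A^-4 + 1 - 2A^4 - A^12 (w = +6)
2 components over 8 crossings, w = +6
lk(C1,C2): +1
9 Fox colorings among 3^8, |V(-1)| = 6: tricolorable
why: span 5 respects span(V) <= c + mu - 1 = 9 for this 2-component diagram


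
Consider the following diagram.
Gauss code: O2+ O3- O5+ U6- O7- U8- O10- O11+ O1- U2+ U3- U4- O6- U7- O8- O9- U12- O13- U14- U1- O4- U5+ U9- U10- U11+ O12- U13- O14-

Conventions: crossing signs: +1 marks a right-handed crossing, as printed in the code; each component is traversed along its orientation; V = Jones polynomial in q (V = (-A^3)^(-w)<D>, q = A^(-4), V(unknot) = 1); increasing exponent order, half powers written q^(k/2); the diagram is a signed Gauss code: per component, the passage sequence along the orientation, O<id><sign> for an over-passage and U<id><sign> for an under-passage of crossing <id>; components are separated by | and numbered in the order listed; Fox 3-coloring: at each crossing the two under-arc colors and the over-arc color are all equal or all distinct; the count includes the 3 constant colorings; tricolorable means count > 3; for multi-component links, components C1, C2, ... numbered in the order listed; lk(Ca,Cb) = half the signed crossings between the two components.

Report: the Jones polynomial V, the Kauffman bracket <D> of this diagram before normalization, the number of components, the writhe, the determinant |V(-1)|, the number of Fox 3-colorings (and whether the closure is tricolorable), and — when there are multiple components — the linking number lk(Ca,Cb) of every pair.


V(q) = -q^-12 + 3q^-11 - 5q^-10 + 6q^-9 - 7q^-8 + 6q^-7 - 5q^-6 + 4q^-5 - q^-4 + q^-3
bracket: A^-12 - A^-8 + 4A^-4 - 5 + 6A^4 - 7A^8 + 6A^12 - 5A^16 + 3A^20 - A^24, w = -8
1 component, writhe -8, over 14 crossings
det 39, colorings 9 of 3^14 — tricolorable
observation: det 39 = |V(-1)|; divisible by 3, so tricolorable


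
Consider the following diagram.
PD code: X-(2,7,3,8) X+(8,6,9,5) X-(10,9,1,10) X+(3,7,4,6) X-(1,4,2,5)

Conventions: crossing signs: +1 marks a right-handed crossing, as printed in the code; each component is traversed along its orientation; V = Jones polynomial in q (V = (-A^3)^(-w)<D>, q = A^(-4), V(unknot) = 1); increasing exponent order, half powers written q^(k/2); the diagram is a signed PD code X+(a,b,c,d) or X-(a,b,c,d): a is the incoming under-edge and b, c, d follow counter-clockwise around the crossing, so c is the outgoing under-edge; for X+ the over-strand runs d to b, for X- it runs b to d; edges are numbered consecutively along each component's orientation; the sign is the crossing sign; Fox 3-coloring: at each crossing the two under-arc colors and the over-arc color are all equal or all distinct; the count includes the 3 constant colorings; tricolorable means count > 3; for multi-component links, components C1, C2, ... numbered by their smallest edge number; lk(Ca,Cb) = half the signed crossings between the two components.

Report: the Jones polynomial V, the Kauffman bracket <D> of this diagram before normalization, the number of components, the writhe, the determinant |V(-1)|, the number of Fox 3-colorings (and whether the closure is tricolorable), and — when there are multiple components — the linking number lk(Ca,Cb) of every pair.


Jones polynomial: V(q) = 1
<D> = -A^-3; writhe -1
components 1, writhe -1 (5 crossings)
3-colorings: 3 of 3^5, det 1 — not tricolorable
note: w = -1 shifts under R1 moves; the (-A^3)^(1) factor cancels that in V


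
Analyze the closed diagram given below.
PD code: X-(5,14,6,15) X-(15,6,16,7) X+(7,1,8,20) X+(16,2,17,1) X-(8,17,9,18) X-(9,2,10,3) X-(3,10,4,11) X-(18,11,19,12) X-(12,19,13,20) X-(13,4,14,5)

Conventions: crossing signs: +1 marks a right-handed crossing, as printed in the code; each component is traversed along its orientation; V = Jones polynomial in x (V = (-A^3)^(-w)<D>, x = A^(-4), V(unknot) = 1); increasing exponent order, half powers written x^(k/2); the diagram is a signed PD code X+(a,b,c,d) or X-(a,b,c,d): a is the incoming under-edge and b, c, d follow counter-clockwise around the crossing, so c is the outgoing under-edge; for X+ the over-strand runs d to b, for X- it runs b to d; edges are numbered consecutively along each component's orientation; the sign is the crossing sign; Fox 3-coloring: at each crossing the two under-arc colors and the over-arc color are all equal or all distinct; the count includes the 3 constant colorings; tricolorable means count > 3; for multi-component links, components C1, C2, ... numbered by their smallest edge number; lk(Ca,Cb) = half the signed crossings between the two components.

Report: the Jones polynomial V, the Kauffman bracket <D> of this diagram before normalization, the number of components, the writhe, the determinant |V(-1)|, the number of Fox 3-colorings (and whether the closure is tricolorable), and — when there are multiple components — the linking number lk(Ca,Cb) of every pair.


V = -x^-9 + x^-8 - 2x^-7 + 3x^-6 - 2x^-5 + 2x^-4 - x^-3 + x^-2
<D> = A^-10 - A^-6 + 2A^-2 - 2A^2 + 3A^6 - 2A^10 + A^14 - A^18 (w = -6)
1 component over 10 crossings, w = -6
3 Fox colorings among 3^10, |V(-1)| = 13: not tricolorable
why: the span of V is 7, forcing >= 7 crossings in any diagram


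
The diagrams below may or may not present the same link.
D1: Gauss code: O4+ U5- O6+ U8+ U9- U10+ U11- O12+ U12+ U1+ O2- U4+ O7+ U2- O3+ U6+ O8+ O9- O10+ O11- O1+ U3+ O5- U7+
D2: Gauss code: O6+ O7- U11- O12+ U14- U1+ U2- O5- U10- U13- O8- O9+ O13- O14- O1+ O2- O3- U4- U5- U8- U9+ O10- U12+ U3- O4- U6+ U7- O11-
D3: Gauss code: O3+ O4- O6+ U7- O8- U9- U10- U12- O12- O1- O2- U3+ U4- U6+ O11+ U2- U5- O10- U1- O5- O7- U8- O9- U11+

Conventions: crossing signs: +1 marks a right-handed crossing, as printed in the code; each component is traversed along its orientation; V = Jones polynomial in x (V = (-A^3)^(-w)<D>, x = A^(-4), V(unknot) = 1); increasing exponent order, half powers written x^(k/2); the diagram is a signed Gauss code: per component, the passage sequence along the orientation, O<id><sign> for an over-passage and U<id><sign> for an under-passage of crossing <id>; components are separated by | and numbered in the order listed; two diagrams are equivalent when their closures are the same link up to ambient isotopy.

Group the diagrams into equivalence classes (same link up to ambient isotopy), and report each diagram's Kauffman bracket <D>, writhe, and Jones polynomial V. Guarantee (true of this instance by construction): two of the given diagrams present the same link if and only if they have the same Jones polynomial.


classes: {D1} | {D2} | {D3}
V(D1) = x^-1 - 2 + 3x - 3x^2 + 4x^3 - 3x^4 + 2x^5 - x^6  [12 crossings, <D> = -A^-12 + 2A^-8 - 3A^-4 + 4 - 3A^4 + 3A^8 - 2A^12 + A^16, w = +4]
V(D2) = -x^-6 + x^-5 - x^-4 + 2x^-3 - x^-2 + x^-1  [14 crossings, <D> = A^-14 - A^-10 + 2A^-6 - A^-2 + A^2 - A^6, w = -6]
V(D3) = x^-8 - 2x^-7 + 3x^-6 - 4x^-5 + 3x^-4 - 3x^-3 + 3x^-2 - x^-1 + 1  (w -6, c 12, <D> = A^-18 - A^-14 + 3A^-10 - 3A^-6 + 3A^-2 - 4A^2 + 3A^6 - 2A^10 + A^14)
insight: 3 values of V(x) split the 3 diagrams


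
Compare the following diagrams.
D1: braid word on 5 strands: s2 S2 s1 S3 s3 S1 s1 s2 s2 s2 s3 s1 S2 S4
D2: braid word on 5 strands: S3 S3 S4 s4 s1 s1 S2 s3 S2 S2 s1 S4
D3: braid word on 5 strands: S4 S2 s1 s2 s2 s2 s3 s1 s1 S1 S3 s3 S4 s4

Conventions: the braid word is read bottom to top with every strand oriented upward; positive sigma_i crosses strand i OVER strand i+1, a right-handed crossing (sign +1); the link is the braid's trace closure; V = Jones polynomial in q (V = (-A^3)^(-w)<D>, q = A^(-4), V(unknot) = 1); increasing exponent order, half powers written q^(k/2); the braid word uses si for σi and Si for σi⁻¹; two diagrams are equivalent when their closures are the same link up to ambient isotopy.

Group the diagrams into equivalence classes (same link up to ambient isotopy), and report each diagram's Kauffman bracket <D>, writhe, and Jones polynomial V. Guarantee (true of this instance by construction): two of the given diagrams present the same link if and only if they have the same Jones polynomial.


grouping into links: {D1, D3} | {D2}
V(D1) = q - q^2 + 2q^3 - q^4 + q^5 - q^6  (w +4, c 14, <D> = -A^-12 + A^-8 - A^-4 + 2 - A^4 + A^8)
V(D2) = -q^-5 + q^-4 - 2q^-3 + 4q^-2 - 3q^-1 + 4 - 3q + 2q^2 - q^3  (w -2, c 12, <D> = -A^-18 + 2A^-14 - 3A^-10 + 4A^-6 - 3A^-2 + 4A^2 - 2A^6 + A^10 - A^14)
V(D3) = q - q^2 + 2q^3 - q^4 + q^5 - q^6  (w +4, c 14, <D> = -A^-12 + A^-8 - A^-4 + 2 - A^4 + A^8)
key observation: V(q) takes 2 values over 3 diagrams, fixing the grouping


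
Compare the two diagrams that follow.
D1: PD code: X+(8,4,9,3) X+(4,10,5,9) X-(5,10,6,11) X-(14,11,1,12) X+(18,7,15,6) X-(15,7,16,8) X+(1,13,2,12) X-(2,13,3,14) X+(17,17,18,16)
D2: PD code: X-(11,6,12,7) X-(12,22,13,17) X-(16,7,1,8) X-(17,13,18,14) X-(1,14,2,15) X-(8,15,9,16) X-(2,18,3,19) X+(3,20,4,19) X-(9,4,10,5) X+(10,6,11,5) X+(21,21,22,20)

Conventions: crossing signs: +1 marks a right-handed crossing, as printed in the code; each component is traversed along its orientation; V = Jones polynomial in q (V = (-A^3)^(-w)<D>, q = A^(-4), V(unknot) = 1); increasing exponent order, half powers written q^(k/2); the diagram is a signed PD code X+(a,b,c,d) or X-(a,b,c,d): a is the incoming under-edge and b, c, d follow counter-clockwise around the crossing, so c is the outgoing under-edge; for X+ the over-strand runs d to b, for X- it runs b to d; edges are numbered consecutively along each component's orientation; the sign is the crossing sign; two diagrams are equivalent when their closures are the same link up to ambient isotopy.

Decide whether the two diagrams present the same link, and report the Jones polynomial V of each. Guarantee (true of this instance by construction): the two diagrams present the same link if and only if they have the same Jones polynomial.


equivalent: no
V(D1) = -q^(-1/2) - q^(1/2)  (w +1, c 9, <D> = A + A^5)
V(D2) = q^(-13/2) - q^(-11/2) + q^(-9/2) - 2q^(-7/2) - q^(-3/2)  (w -5, c 11, <D> = A^-9 + 2A^-1 - A^3 + A^7 - A^11)
why: 2 classes among 2 diagrams; unequal V(q) rules out equality


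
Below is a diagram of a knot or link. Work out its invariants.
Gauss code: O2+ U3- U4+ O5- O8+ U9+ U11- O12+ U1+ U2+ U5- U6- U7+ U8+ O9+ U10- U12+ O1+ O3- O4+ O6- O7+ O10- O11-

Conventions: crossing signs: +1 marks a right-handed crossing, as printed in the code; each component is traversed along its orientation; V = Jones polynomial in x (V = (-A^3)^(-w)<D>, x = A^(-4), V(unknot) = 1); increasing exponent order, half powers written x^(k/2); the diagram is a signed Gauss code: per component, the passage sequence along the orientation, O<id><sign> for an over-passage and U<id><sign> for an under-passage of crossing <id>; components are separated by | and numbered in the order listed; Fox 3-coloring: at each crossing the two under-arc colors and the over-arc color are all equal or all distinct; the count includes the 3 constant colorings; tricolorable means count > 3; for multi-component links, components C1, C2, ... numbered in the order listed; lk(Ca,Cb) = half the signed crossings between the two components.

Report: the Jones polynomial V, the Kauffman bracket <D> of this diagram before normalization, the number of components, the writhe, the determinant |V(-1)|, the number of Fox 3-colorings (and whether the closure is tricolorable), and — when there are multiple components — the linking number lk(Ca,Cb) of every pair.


Jones polynomial: V(x) = x + x^3 - x^4
<D> = -A^-10 + A^-6 + A^2; writhe +2
components 1, writhe +2 (12 crossings)
3-colorings: 9 of 3^12, det 3 — tricolorable
note: the span of V is 3, forcing >= 3 crossings in any diagram


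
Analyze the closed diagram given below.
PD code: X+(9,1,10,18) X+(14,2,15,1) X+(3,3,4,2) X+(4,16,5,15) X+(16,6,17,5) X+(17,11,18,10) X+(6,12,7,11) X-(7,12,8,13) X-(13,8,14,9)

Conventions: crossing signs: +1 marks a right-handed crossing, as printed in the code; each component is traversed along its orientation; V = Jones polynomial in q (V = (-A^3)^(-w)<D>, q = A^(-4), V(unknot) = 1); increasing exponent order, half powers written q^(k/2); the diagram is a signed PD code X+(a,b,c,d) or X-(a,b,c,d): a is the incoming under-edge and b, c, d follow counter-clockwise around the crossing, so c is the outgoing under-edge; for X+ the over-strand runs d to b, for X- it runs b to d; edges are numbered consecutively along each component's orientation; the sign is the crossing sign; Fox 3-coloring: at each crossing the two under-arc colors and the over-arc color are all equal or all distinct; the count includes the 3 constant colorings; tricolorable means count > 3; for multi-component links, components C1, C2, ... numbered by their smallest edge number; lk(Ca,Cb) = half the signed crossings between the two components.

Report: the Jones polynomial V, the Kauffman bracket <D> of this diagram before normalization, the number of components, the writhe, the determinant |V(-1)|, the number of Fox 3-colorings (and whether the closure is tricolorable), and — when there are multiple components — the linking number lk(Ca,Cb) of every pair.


V(q) = q - q^2 + 2q^3 - q^4 + q^5 - q^6
bracket: A^-9 - A^-5 + A^-1 - 2A^3 + A^7 - A^11, w = +5
1 component, writhe +5, over 9 crossings
det 7, colorings 3 of 3^9 — not tricolorable
observation: det 7 = |V(-1)|; not divisible by 3, so not tricolorable


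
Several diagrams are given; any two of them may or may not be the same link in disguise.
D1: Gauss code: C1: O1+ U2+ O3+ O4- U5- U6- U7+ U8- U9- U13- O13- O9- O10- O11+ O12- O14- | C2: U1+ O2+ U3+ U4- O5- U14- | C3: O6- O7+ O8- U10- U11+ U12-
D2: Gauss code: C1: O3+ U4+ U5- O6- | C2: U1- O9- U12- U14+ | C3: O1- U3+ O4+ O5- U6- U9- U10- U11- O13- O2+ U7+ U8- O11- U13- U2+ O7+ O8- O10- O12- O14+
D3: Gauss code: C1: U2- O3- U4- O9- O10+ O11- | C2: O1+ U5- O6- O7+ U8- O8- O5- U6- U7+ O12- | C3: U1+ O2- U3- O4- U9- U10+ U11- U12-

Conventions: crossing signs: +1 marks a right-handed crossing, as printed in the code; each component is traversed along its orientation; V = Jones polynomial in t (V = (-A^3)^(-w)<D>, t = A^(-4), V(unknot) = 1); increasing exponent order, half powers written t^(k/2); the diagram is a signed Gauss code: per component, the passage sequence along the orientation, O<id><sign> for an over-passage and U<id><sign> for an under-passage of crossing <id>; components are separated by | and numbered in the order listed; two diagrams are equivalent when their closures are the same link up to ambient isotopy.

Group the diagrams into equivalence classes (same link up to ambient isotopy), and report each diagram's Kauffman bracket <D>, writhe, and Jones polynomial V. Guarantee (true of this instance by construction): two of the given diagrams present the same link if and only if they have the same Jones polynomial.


grouping into links: {D1, D2} | {D3}
V(D1) = t^-3 + t^-2 + t^-1 + 1  (w -4, c 14, <D> = A^-12 + A^-8 + A^-4 + 1)
V(D2) = t^-3 + t^-2 + t^-1 + 1  [14 crossings, <D> = A^-12 + A^-8 + A^-4 + 1, w = -4]
V(D3) = t^-6 + t^-3 + t^-2 + t^-1  [12 crossings, <D> = A^-14 + A^-10 + A^-6 + A^6, w = -6]
why: 2 values of V(t) split the 3 diagrams


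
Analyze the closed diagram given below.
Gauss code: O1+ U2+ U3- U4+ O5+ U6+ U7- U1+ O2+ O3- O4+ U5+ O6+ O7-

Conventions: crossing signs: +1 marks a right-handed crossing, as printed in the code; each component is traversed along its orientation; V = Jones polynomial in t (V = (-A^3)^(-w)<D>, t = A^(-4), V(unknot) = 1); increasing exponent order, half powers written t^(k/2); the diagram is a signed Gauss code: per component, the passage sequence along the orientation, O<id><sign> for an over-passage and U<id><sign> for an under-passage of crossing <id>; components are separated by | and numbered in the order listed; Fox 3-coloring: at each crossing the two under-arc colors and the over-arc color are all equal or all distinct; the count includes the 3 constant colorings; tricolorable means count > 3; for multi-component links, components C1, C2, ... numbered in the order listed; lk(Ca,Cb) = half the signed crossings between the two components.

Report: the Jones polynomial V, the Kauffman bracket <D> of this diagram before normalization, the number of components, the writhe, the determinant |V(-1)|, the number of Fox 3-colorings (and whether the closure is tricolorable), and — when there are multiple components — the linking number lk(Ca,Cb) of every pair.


V = t + t^3 - t^4
<D> = A^-7 - A^-3 - A^5 (w = +3)
1 component over 7 crossings, w = +3
9 Fox colorings among 3^7, |V(-1)| = 3: tricolorable
why: w = +3 shifts under R1 moves; the (-A^3)^(-3) factor cancels that in V


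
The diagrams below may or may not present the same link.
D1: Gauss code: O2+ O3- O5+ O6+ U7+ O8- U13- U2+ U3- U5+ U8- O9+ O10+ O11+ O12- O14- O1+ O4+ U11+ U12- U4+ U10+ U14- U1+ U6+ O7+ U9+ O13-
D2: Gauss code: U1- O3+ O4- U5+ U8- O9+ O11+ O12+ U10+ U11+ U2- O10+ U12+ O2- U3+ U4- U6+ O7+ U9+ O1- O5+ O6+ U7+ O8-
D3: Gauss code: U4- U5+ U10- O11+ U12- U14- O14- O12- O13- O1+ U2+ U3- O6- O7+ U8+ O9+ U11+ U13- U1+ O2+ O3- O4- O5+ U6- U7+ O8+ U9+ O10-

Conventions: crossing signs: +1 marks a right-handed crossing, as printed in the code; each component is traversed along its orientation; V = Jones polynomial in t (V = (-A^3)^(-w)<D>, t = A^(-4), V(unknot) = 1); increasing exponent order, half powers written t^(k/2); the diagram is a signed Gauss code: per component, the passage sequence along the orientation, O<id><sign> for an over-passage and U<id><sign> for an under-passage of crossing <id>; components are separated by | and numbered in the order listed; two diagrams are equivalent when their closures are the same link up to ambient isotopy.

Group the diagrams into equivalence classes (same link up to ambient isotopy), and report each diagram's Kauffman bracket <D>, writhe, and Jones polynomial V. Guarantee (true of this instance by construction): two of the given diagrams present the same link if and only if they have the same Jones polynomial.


grouping into links: {D1, D2, D3}
V(D1) = t + t^3 - t^4  (w +4, c 14, <D> = -A^-4 + 1 + A^8)
D2 (bracket -A^-4 + 1 + A^8; 12 crossings at w = +4): V = t + t^3 - t^4
D3 (bracket -A^-16 + A^-12 + A^-4; 14 crossings at w = 0): V = t + t^3 - t^4
why: all 3 diagrams share one V(t), hence one class


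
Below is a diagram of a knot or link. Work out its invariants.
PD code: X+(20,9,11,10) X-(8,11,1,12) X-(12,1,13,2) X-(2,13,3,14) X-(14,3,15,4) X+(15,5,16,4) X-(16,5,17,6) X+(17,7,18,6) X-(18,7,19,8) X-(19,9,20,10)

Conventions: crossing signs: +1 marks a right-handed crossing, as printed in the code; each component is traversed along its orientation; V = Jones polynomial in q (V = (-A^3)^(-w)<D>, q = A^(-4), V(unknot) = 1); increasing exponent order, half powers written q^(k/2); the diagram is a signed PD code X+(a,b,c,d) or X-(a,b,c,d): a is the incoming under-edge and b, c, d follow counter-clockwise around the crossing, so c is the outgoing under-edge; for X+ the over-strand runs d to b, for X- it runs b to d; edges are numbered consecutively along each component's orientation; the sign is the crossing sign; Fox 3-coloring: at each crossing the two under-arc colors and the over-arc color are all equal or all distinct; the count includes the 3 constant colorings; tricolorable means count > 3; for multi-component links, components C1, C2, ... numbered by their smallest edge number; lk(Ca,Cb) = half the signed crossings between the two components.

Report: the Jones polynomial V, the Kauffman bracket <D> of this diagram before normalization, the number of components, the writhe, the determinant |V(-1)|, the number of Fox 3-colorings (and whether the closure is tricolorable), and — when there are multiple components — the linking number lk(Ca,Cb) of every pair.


V = q^-6 + q^-3 + q^-2 + q^-1
<D> = A^-8 + A^-4 + 1 + A^12 (w = -4)
3 components over 10 crossings, w = -4
lk(C1,C2): 0
lk(C1,C3) = -2
linking number lk(C2,C3) = 0
9 Fox colorings among 3^11, |V(-1)| = 0: tricolorable
why: span 5 respects span(V) <= c + mu - 1 = 12 for this 3-component diagram


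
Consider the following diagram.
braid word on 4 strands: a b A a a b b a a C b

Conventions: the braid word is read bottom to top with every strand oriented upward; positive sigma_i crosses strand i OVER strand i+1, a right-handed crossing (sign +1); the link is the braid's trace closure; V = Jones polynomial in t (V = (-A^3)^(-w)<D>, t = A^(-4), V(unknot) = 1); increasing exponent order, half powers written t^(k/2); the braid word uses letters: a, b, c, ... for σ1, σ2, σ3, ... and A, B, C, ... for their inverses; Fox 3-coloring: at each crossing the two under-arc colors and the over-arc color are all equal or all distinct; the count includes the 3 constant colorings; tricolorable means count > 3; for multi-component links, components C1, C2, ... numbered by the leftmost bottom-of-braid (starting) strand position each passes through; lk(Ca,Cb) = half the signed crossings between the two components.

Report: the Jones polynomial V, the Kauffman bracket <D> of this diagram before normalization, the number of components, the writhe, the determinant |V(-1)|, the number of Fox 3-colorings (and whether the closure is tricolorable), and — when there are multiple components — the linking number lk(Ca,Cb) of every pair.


Jones polynomial: V(t) = t^3 + t^5 - t^8
<D> = A^-11 - A - A^9; writhe +7
components 1, writhe +7 (11 crossings)
3-colorings: 9 of 3^11, det 3 — tricolorable
note: the span of V is 5, forcing >= 5 crossings in any diagram


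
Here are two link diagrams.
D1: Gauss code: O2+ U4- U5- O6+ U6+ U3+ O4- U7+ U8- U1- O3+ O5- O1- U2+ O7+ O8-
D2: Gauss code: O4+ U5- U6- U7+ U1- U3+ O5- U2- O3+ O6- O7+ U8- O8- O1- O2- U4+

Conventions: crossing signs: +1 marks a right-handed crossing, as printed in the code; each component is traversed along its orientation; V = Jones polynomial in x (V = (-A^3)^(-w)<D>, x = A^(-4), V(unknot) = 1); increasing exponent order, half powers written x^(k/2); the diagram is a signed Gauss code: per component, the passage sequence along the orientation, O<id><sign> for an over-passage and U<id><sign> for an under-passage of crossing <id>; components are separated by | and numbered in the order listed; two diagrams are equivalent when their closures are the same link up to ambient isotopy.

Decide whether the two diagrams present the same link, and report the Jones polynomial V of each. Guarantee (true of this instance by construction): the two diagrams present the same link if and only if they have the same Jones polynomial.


equivalent: yes
D1 (bracket 1; 8 crossings at w = 0): V = 1
V(D2) = 1  (w -2, c 8, <D> = A^-6)
key observation: one V(x) for all 2 diagrams — one class (guaranteed)


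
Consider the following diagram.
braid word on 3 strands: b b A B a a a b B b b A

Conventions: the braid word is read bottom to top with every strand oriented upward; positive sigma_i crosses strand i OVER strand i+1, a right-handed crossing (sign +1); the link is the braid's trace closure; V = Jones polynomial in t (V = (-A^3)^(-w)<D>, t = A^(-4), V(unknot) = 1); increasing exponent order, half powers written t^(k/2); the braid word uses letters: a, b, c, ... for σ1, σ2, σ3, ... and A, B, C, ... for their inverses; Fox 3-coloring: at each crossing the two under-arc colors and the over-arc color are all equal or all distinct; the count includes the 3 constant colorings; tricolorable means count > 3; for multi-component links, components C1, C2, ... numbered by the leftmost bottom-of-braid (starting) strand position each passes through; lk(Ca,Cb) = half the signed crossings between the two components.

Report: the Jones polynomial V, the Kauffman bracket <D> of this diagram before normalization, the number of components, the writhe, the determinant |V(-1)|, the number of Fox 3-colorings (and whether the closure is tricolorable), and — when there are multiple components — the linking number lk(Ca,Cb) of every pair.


Jones polynomial: V(t) = 1 - t + 2t^2 - 2t^3 + 3t^4 - 3t^5 + 2t^6 - 2t^7 + t^8
<D> = A^-20 - 2A^-16 + 2A^-12 - 3A^-8 + 3A^-4 - 2 + 2A^4 - A^8 + A^12; writhe +4
components 1, writhe +4 (12 crossings)
3-colorings: 3 of 3^12, det 17 — not tricolorable
note: w = +4 shifts under R1 moves; the (-A^3)^(-4) factor cancels that in V


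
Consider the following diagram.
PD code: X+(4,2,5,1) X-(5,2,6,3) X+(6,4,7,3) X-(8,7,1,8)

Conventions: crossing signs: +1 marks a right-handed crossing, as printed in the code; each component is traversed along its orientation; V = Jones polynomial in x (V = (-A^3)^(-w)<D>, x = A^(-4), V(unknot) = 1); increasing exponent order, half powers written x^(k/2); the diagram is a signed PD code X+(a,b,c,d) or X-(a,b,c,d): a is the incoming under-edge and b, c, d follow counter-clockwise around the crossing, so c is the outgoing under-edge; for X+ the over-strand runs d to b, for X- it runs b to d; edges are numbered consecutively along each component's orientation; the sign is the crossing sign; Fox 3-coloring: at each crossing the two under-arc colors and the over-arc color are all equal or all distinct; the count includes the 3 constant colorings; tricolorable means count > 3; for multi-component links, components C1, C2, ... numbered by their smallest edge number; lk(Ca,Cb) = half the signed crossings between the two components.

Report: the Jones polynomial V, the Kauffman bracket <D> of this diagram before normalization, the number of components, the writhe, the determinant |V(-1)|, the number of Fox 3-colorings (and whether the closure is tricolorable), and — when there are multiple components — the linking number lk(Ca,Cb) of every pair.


V(x) = 1
bracket: 1, w = 0
1 component, writhe 0, over 4 crossings
det 1, colorings 3 of 3^4 — not tricolorable
observation: w = 0 (over 4 crossings) is diagram-only; (-A^3)^(0) removes it from V


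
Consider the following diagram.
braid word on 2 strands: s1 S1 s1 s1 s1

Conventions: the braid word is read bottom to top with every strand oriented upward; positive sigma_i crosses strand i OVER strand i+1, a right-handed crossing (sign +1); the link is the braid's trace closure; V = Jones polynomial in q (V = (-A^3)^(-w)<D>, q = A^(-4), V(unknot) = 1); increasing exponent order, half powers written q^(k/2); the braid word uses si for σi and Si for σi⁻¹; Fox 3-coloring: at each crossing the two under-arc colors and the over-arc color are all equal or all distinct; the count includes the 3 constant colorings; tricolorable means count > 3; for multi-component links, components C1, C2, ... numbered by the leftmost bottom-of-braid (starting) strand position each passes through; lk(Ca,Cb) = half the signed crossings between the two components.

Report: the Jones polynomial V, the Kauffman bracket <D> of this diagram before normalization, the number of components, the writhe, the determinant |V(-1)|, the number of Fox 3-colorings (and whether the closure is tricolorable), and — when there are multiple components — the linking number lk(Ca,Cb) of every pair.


V = q + q^3 - q^4
<D> = A^-7 - A^-3 - A^5 (w = +3)
1 component over 5 crossings, w = +3
9 Fox colorings among 3^5, |V(-1)| = 3: tricolorable
why: w = +3 (over 5 crossings) is diagram-only; (-A^3)^(-3) removes it from V


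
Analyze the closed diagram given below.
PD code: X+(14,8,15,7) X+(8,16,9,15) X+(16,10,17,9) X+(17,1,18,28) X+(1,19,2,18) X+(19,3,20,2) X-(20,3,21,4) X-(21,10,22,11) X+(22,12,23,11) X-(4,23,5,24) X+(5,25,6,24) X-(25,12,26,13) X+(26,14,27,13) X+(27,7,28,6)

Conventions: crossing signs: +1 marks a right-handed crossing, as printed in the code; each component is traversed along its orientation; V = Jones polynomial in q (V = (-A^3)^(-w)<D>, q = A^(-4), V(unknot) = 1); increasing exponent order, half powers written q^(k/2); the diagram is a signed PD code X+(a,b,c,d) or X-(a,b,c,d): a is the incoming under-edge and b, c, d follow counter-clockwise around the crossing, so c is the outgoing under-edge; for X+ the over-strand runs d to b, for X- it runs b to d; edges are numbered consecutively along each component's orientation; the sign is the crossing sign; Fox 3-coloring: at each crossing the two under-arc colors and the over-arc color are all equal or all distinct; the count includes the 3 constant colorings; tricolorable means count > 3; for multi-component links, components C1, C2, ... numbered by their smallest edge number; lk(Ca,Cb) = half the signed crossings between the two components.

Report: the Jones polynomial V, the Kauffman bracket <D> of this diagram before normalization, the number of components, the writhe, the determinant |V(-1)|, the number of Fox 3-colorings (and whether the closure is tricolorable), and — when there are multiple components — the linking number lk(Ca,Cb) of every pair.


V = q^2 + 2q^4 - 2q^5 + q^6 - 2q^7 + q^8
<D> = A^-14 - 2A^-10 + A^-6 - 2A^-2 + 2A^2 + A^10 (w = +6)
1 component over 14 crossings, w = +6
27 Fox colorings among 3^14, |V(-1)| = 9: tricolorable
why: the span of V is 6, forcing >= 6 crossings in any diagram


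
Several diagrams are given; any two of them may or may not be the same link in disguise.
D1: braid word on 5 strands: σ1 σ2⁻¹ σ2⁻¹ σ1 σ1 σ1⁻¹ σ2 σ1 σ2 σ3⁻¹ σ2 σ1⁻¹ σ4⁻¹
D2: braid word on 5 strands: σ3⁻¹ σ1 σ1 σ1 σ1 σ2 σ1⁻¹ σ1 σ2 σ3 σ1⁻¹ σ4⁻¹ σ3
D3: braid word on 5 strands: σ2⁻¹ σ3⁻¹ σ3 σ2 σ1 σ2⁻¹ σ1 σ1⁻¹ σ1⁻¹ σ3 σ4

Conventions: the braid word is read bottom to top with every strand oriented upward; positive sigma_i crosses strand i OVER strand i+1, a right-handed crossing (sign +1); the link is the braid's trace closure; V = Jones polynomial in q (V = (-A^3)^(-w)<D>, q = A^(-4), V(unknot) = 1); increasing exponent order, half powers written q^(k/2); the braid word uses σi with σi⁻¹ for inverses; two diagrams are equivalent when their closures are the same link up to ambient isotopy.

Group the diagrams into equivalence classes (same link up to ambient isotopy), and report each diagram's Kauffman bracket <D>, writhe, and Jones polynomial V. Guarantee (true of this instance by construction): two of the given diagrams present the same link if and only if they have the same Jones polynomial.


classes: {D1} | {D2} | {D3}
V(D1) = -q^(1/2) - q^(5/2)  [13 crossings, <D> = A^-7 + A, w = +1]
V(D2) = -q^(3/2) - 2q^(7/2) + q^(9/2) - q^(11/2) + q^(13/2)  (w +5, c 13, <D> = -A^-11 + A^-7 - A^-3 + 2A + A^9)
V(D3) = -q^(-1/2) - q^(1/2)  [11 crossings, <D> = A + A^5, w = +1]
note: comparing 3 Jones polynomials yields 3 groups


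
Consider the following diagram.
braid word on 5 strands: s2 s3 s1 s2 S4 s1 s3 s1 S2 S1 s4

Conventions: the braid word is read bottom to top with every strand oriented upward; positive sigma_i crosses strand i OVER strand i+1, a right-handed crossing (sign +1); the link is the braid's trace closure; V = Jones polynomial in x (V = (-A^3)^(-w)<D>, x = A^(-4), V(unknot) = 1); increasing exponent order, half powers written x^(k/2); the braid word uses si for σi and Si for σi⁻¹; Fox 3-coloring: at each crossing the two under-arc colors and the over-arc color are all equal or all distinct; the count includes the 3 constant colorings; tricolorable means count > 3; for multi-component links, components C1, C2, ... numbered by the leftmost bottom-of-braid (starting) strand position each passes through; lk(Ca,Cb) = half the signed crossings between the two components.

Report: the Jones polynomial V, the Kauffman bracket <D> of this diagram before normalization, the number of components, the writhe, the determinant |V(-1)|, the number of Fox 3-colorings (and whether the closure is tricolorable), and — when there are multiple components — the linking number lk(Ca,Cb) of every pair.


V = -x^(1/2) - x^(3/2) - x^(5/2) + x^(9/2)
<D> = -A^-3 + A^5 + A^9 + A^13 (w = +5)
2 components over 11 crossings, w = +5
lk(C1,C2): 0
27 Fox colorings among 3^11, |V(-1)| = 0: tricolorable
why: span 4 respects span(V) <= c + mu - 1 = 12 for this 2-component diagram


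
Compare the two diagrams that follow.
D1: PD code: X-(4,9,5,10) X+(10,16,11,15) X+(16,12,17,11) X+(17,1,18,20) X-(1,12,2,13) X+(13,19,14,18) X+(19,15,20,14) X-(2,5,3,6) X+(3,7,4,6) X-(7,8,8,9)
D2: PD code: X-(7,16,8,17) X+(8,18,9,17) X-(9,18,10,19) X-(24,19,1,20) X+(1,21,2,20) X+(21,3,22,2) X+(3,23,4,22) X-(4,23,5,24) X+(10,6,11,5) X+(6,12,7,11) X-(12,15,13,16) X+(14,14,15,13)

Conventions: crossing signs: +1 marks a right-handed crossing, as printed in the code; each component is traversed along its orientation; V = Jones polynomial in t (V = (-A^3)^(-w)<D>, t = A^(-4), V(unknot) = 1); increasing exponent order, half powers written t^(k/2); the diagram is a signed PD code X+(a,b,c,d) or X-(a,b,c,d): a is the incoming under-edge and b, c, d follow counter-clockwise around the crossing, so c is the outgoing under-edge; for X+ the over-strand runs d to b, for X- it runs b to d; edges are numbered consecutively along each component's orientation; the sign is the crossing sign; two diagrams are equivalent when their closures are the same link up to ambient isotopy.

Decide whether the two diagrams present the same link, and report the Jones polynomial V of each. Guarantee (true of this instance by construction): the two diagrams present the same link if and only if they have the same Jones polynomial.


equivalent: no
D1 (bracket -A^-18 + A^-14 - A^-10 + 2A^-6 - A^-2 + A^2; 10 crossings at w = +2): V = t - t^2 + 2t^3 - t^4 + t^5 - t^6
D2 (bracket A^6; 12 crossings at w = +2): V = 1
key observation: comparing 2 Jones polynomials yields 2 groups


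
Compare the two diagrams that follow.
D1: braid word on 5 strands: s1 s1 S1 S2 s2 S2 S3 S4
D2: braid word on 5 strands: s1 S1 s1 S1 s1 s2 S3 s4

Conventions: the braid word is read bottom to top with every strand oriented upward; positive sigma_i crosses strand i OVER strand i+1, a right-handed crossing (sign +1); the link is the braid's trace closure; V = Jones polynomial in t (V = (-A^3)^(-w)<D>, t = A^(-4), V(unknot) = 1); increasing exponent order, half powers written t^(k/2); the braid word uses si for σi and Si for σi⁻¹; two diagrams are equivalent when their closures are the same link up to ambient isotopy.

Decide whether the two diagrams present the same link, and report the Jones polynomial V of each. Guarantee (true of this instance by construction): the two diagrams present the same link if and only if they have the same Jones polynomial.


same link: yes
V(D1) = 1  [8 crossings, <D> = A^-6, w = -2]
D2 (bracket A^6; 8 crossings at w = +2): V = 1
note: D2 (8 crossings) and D1 (8) are Markov-related braid presentations
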